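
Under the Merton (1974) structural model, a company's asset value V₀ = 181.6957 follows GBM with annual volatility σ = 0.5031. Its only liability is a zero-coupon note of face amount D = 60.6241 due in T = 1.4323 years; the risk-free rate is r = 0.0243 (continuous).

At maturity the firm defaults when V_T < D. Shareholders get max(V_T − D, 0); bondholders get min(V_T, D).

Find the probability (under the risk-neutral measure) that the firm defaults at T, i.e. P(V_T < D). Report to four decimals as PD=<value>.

d₁ = [ln(V₀/D) + (r + σ²/2)T] / (σ√T)
   = [ln(181.6957/60.6241) + (0.0243 + 0.5·0.5031²)·1.4323] / (0.5031·√1.4323)
   = [1.097641 + 0.216069] / 0.602104 = 2.181867
d₂ = d₁ − σ√T = 2.181867 − 0.602104 = 1.579763
risk-neutral PD = N(−d₂) = N(-1.579763) = 0.057081

PD=0.0571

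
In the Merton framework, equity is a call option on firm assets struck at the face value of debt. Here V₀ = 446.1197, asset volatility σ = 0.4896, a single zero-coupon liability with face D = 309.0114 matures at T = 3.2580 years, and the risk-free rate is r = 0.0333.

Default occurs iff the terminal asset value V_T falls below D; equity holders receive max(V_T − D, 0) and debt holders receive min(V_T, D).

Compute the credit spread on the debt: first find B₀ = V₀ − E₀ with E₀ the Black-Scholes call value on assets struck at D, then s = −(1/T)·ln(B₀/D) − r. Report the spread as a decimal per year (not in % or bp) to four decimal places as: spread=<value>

d₁ = [ln(V₀/D) + (r + σ²/2)T] / (σ√T)
   = [ln(446.1197/309.0114) + (0.0333 + 0.5·0.4896²)·3.2580] / (0.4896·√3.2580)
   = [0.367209 + 0.498976] / 0.883725 = 0.980153
d₂ = d₁ − σ√T = 0.980153 − 0.883725 = 0.096428
N(d₁) = 0.836495,  N(d₂) = 0.538410,  e^(−rT) = 0.897187
E₀ = V₀·N(d₁) − D·e^(−rT)·N(d₂)
   = 446.1197·0.836495 − 309.0114·0.897187·0.538410 = 223.907544
B₀ = V₀ − E₀ = 446.1197 − 223.907544 = 222.212156
spread = −(1/T)·ln(B₀/D) − r = −(1/3.2580)·ln(222.212156/309.0114) − 0.0333 = 0.06791105

spread=0.0679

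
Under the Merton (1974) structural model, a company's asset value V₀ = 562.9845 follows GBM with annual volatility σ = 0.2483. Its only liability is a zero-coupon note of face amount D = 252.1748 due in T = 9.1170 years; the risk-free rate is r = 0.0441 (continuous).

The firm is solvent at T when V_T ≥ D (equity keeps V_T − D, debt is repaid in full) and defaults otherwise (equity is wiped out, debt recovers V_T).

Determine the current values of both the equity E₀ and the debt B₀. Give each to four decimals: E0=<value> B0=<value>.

E0=399.3037 B0=163.6808

d₁ = [ln(V₀/D) + (r + σ²/2)T] / (σ√T)
   = [ln(562.9845/252.1748) + (0.0441 + 0.5·0.2483²)·9.1170] / (0.2483·√9.1170)
   = [0.803130 + 0.683104] / 0.749726 = 1.982369
d₂ = d₁ − σ√T = 1.982369 − 0.749726 = 1.232643
N(d₁) = 0.976281,  N(d₂) = 0.891145,  e^(−rT) = 0.668941
E₀ = V₀·N(d₁) − D·e^(−rT)·N(d₂)
   = 562.9845·0.976281 − 252.1748·0.668941·0.891145 = 399.303741
B₀ = V₀ − E₀ = 562.9845 − 399.303741 = 163.680759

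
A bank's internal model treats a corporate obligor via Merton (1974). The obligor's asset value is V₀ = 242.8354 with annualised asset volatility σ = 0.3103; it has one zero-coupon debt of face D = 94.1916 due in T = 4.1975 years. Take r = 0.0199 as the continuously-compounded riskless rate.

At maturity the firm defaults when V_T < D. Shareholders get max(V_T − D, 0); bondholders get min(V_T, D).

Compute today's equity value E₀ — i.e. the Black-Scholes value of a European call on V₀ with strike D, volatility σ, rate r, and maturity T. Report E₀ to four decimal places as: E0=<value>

E0=158.1562

d₁ = [ln(V₀/D) + (r + σ²/2)T] / (σ√T)
   = [ln(242.8354/94.1916) + (0.0199 + 0.5·0.3103²)·4.1975] / (0.3103·√4.1975)
   = [0.947053 + 0.285611] / 0.635736 = 1.938954
d₂ = d₁ − σ√T = 1.938954 − 0.635736 = 1.303217
N(d₁) = 0.973747,  N(d₂) = 0.903750,  e^(−rT) = 0.919863
E₀ = V₀·N(d₁) − D·e^(−rT)·N(d₂)
   = 242.8354·0.973747 − 94.1916·0.919863·0.903750 = 158.156184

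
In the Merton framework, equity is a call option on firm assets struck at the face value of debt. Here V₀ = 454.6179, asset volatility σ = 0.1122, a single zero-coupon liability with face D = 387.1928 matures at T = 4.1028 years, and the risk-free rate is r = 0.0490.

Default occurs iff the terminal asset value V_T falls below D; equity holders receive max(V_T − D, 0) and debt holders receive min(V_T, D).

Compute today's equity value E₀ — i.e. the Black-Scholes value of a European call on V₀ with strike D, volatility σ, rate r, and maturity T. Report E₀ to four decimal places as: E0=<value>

E0=139.9774

d₁ = [ln(V₀/D) + (r + σ²/2)T] / (σ√T)
   = [ln(454.6179/387.1928) + (0.0490 + 0.5·0.1122²)·4.1028] / (0.1122·√4.1028)
   = [0.160535 + 0.226862] / 0.227265 = 1.704601
d₂ = d₁ − σ√T = 1.704601 − 0.227265 = 1.477335
N(d₁) = 0.955866,  N(d₂) = 0.930207,  e^(−rT) = 0.817882
E₀ = V₀·N(d₁) − D·e^(−rT)·N(d₂)
   = 454.6179·0.955866 − 387.1928·0.817882·0.930207 = 139.977428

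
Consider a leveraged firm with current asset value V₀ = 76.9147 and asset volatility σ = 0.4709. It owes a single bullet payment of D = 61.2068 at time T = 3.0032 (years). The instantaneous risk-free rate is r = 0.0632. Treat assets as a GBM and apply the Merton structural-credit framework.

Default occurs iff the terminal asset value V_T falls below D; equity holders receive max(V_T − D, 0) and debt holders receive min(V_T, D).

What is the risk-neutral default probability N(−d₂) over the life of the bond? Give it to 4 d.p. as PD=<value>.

d₁ = [ln(V₀/D) + (r + σ²/2)T] / (σ√T)
   = [ln(76.9147/61.2068) + (0.0632 + 0.5·0.4709²)·3.0032] / (0.4709·√3.0032)
   = [0.228439 + 0.522777] / 0.816058 = 0.920543
d₂ = d₁ − σ√T = 0.920543 − 0.816058 = 0.104485
risk-neutral PD = N(−d₂) = N(-0.104485) = 0.458392

PD=0.4584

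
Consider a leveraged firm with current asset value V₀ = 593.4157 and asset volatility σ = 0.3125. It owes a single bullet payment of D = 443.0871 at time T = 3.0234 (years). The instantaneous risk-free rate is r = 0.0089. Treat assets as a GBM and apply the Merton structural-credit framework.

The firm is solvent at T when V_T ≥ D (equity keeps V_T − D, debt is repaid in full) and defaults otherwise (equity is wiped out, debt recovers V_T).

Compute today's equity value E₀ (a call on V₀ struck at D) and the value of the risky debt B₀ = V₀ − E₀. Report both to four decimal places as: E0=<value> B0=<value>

d₁ = [ln(V₀/D) + (r + σ²/2)T] / (σ√T)
   = [ln(593.4157/443.0871) + (0.0089 + 0.5·0.3125²)·3.0234] / (0.3125·√3.0234)
   = [0.292129 + 0.174535] / 0.543373 = 0.858829
d₂ = d₁ − σ√T = 0.858829 − 0.543373 = 0.315456
N(d₁) = 0.804782,  N(d₂) = 0.623792,  e^(−rT) = 0.973451
E₀ = V₀·N(d₁) − D·e^(−rT)·N(d₂)
   = 593.4157·0.804782 − 443.0871·0.973451·0.623792 = 208.514374
B₀ = V₀ − E₀ = 593.4157 − 208.514374 = 384.901326

E0=208.5144 B0=384.9013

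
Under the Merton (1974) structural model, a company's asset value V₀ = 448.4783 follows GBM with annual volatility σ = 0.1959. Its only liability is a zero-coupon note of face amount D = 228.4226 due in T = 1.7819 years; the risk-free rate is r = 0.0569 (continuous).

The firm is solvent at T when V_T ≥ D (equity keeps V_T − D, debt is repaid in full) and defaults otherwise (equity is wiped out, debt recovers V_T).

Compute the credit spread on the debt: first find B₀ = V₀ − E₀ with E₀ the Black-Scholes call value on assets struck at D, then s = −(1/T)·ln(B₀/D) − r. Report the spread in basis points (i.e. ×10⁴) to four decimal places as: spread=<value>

d₁ = [ln(V₀/D) + (r + σ²/2)T] / (σ√T)
   = [ln(448.4783/228.4226) + (0.0569 + 0.5·0.1959²)·1.7819] / (0.1959·√1.7819)
   = [0.674663 + 0.135582] / 0.261503 = 3.098419
d₂ = d₁ − σ√T = 3.098419 − 0.261503 = 2.836916
N(d₁) = 0.999027,  N(d₂) = 0.997722,  e^(−rT) = 0.903580
E₀ = V₀·N(d₁) − D·e^(−rT)·N(d₂)
   = 448.4783·0.999027 − 228.4226·0.903580·0.997722 = 242.113917
B₀ = V₀ − E₀ = 448.4783 − 242.113917 = 206.364383
spread = −(1/T)·ln(B₀/D) − r = −(1/1.7819)·ln(206.364383/228.4226) − 0.0569 = 0.00009196
in basis points: 0.00009196 × 10⁴ = 0.9196 bp

spread=0.9196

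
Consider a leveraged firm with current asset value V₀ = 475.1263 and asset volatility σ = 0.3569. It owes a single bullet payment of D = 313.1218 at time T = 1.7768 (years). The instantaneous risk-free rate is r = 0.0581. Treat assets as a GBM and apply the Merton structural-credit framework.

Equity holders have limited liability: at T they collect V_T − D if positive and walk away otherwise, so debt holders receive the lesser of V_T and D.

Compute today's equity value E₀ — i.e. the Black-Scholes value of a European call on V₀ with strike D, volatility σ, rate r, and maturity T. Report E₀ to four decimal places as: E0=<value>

d₁ = [ln(V₀/D) + (r + σ²/2)T] / (σ√T)
   = [ln(475.1263/313.1218) + (0.0581 + 0.5·0.3569²)·1.7768] / (0.3569·√1.7768)
   = [0.416988 + 0.216394] / 0.475736 = 1.331375
d₂ = d₁ − σ√T = 1.331375 − 0.475736 = 0.855639
N(d₁) = 0.908467,  N(d₂) = 0.803901,  e^(−rT) = 0.901918
E₀ = V₀·N(d₁) − D·e^(−rT)·N(d₂)
   = 475.1263·0.908467 − 313.1218·0.901918·0.803901 = 204.606819

E0=204.6068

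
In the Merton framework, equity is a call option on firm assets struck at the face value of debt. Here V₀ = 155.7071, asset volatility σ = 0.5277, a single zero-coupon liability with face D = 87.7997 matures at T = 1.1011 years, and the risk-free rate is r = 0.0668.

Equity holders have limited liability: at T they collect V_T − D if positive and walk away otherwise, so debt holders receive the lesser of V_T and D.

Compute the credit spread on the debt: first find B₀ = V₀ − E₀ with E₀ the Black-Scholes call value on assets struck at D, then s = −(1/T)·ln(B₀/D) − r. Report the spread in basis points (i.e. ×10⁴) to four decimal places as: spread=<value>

d₁ = [ln(V₀/D) + (r + σ²/2)T] / (σ√T)
   = [ln(155.7071/87.7997) + (0.0668 + 0.5·0.5277²)·1.1011] / (0.5277·√1.1011)
   = [0.572919 + 0.226864] / 0.553733 = 1.444346
d₂ = d₁ − σ√T = 1.444346 − 0.553733 = 0.890613
N(d₁) = 0.925679,  N(d₂) = 0.813432,  e^(−rT) = 0.929086
E₀ = V₀·N(d₁) − D·e^(−rT)·N(d₂)
   = 155.7071·0.925679 − 87.7997·0.929086·0.813432 = 77.780348
B₀ = V₀ − E₀ = 155.7071 − 77.780348 = 77.926752
spread = −(1/T)·ln(B₀/D) − r = −(1/1.1011)·ln(77.926752/87.7997) − 0.0668 = 0.04153601
in basis points: 0.04153601 × 10⁴ = 415.3601 bp

spread=415.3601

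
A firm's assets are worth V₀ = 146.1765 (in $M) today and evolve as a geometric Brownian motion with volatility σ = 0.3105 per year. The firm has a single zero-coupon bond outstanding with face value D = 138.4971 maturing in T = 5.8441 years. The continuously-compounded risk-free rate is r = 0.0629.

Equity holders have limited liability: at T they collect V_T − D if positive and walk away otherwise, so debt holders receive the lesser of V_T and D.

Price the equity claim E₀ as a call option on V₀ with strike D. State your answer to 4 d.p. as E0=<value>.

d₁ = [ln(V₀/D) + (r + σ²/2)T] / (σ√T)
   = [ln(146.1765/138.4971) + (0.0629 + 0.5·0.3105²)·5.8441] / (0.3105·√5.8441)
   = [0.053965 + 0.649309] / 0.750621 = 0.936925
d₂ = d₁ − σ√T = 0.936925 − 0.750621 = 0.186304
N(d₁) = 0.825601,  N(d₂) = 0.573897,  e^(−rT) = 0.692398
E₀ = V₀·N(d₁) − D·e^(−rT)·N(d₂)
   = 146.1765·0.825601 − 138.4971·0.692398·0.573897 = 65.649583

E0=65.6496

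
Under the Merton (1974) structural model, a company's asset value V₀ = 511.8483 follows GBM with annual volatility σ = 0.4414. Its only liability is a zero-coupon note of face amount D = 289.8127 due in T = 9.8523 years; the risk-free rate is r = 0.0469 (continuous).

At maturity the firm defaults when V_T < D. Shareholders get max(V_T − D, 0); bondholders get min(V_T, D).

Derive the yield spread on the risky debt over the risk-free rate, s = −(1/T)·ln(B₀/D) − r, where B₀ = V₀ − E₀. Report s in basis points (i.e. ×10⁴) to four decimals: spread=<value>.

spread=316.9128

d₁ = [ln(V₀/D) + (r + σ²/2)T] / (σ√T)
   = [ln(511.8483/289.8127) + (0.0469 + 0.5·0.4414²)·9.8523] / (0.4414·√9.8523)
   = [0.568793 + 1.421854] / 1.385483 = 1.436790
d₂ = d₁ − σ√T = 1.436790 − 1.385483 = 0.051307
N(d₁) = 0.924611,  N(d₂) = 0.520460,  e^(−rT) = 0.629976
E₀ = V₀·N(d₁) − D·e^(−rT)·N(d₂)
   = 511.8483·0.924611 − 289.8127·0.629976·0.520460 = 378.237647
B₀ = V₀ − E₀ = 511.8483 − 378.237647 = 133.610653
spread = −(1/T)·ln(B₀/D) − r = −(1/9.8523)·ln(133.610653/289.8127) − 0.0469 = 0.03169128
in basis points: 0.03169128 × 10⁴ = 316.9128 bp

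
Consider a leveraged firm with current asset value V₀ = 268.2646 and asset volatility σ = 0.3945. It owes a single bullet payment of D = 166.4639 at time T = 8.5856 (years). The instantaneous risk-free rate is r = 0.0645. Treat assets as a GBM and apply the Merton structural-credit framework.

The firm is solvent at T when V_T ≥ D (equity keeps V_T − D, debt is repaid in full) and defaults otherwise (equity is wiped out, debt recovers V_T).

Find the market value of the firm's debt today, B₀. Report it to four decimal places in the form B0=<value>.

B0=78.6219

d₁ = [ln(V₀/D) + (r + σ²/2)T] / (σ√T)
   = [ln(268.2646/166.4639) + (0.0645 + 0.5·0.3945²)·8.5856] / (0.3945·√8.5856)
   = [0.477195 + 1.221861] / 1.155932 = 1.469858
d₂ = d₁ − σ√T = 1.469858 − 1.155932 = 0.313926
N(d₁) = 0.929200,  N(d₂) = 0.623211,  e^(−rT) = 0.574778
E₀ = V₀·N(d₁) − D·e^(−rT)·N(d₂)
   = 268.2646·0.929200 − 166.4639·0.574778·0.623211 = 189.642698
B₀ = V₀ − E₀ = 268.2646 − 189.642698 = 78.621902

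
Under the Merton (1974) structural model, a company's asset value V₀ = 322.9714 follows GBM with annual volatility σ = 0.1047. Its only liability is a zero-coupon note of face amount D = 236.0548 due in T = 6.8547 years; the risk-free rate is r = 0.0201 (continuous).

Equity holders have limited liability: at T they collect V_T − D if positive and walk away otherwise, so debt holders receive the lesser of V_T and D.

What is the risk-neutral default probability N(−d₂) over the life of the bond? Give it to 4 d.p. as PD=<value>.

PD=0.0656

d₁ = [ln(V₀/D) + (r + σ²/2)T] / (σ√T)
   = [ln(322.9714/236.0548) + (0.0201 + 0.5·0.1047²)·6.8547] / (0.1047·√6.8547)
   = [0.313500 + 0.175350] / 0.274120 = 1.783343
d₂ = d₁ − σ√T = 1.783343 − 0.274120 = 1.509223
risk-neutral PD = N(−d₂) = N(-1.509223) = 0.065621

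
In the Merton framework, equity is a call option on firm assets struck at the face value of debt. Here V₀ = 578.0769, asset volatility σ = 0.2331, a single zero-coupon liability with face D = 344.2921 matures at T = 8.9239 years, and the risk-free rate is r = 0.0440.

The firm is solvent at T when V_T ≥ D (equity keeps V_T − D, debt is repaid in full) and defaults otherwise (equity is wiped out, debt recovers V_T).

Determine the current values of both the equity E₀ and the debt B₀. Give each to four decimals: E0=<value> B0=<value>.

d₁ = [ln(V₀/D) + (r + σ²/2)T] / (σ√T)
   = [ln(578.0769/344.2921) + (0.0440 + 0.5·0.2331²)·8.9239] / (0.2331·√8.9239)
   = [0.518216 + 0.635094] / 0.696337 = 1.656253
d₂ = d₁ − σ√T = 1.656253 − 0.696337 = 0.959916
N(d₁) = 0.951165,  N(d₂) = 0.831451,  e^(−rT) = 0.675264
E₀ = V₀·N(d₁) − D·e^(−rT)·N(d₂)
   = 578.0769·0.951165 − 344.2921·0.675264·0.831451 = 356.543876
B₀ = V₀ − E₀ = 578.0769 − 356.543876 = 221.533024

E0=356.5439 B0=221.5330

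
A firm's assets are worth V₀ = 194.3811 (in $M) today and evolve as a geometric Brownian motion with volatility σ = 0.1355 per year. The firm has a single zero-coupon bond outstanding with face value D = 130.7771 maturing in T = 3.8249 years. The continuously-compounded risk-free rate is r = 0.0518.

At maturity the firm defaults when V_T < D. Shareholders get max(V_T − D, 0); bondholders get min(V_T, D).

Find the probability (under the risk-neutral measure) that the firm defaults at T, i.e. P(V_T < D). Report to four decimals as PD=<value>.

PD=0.0174

d₁ = [ln(V₀/D) + (r + σ²/2)T] / (σ√T)
   = [ln(194.3811/130.7771) + (0.0518 + 0.5·0.1355²)·3.8249] / (0.1355·√3.8249)
   = [0.396326 + 0.233243] / 0.265002 = 2.375714
d₂ = d₁ − σ√T = 2.375714 − 0.265002 = 2.110712
risk-neutral PD = N(−d₂) = N(-2.110712) = 0.017399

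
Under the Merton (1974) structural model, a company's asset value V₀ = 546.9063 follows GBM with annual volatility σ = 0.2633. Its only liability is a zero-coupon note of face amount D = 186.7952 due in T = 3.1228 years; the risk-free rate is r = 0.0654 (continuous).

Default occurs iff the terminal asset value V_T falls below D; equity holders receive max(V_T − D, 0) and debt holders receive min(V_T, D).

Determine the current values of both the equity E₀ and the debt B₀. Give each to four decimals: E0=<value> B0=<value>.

E0=394.7359 B0=152.1704

d₁ = [ln(V₀/D) + (r + σ²/2)T] / (σ√T)
   = [ln(546.9063/186.7952) + (0.0654 + 0.5·0.2633²)·3.1228] / (0.2633·√3.1228)
   = [1.074265 + 0.312478] / 0.465289 = 2.980389
d₂ = d₁ − σ√T = 2.980389 − 0.465289 = 2.515100
N(d₁) = 0.998561,  N(d₂) = 0.994050,  e^(−rT) = 0.815274
E₀ = V₀·N(d₁) − D·e^(−rT)·N(d₂)
   = 546.9063·0.998561 − 186.7952·0.815274·0.994050 = 394.735932
B₀ = V₀ − E₀ = 546.9063 − 394.735932 = 152.170368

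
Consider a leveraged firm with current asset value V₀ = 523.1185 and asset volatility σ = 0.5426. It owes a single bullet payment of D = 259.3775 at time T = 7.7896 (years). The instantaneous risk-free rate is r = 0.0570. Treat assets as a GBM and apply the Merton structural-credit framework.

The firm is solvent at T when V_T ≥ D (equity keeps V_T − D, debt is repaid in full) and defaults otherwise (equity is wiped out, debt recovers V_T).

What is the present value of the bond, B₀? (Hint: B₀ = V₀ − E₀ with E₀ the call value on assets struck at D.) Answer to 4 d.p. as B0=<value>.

d₁ = [ln(V₀/D) + (r + σ²/2)T] / (σ√T)
   = [ln(523.1185/259.3775) + (0.0570 + 0.5·0.5426²)·7.7896] / (0.5426·√7.7896)
   = [0.701523 + 1.590694] / 1.514389 = 1.513625
d₂ = d₁ − σ√T = 1.513625 − 1.514389 = -0.000763
N(d₁) = 0.934940,  N(d₂) = 0.499695,  e^(−rT) = 0.641461
E₀ = V₀·N(d₁) − D·e^(−rT)·N(d₂)
   = 523.1185·0.934940 − 259.3775·0.641461·0.499695 = 405.944599
B₀ = V₀ − E₀ = 523.1185 − 405.944599 = 117.173901

B0=117.1739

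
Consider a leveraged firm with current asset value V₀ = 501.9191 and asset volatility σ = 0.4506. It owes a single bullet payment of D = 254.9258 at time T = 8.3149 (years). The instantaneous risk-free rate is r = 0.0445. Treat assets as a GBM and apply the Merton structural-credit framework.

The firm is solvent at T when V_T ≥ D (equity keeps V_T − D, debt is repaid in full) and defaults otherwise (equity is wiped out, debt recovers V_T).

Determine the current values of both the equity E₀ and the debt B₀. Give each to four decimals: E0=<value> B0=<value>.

d₁ = [ln(V₀/D) + (r + σ²/2)T] / (σ√T)
   = [ln(501.9191/254.9258) + (0.0445 + 0.5·0.4506²)·8.3149] / (0.4506·√8.3149)
   = [0.677466 + 1.214143] / 1.299331 = 1.455834
d₂ = d₁ − σ√T = 1.455834 − 1.299331 = 0.156503
N(d₁) = 0.927281,  N(d₂) = 0.562182,  e^(−rT) = 0.690725
E₀ = V₀·N(d₁) − D·e^(−rT)·N(d₂)
   = 501.9191·0.927281 − 254.9258·0.690725·0.562182 = 366.428856
B₀ = V₀ − E₀ = 501.9191 − 366.428856 = 135.490244

E0=366.4289 B0=135.4902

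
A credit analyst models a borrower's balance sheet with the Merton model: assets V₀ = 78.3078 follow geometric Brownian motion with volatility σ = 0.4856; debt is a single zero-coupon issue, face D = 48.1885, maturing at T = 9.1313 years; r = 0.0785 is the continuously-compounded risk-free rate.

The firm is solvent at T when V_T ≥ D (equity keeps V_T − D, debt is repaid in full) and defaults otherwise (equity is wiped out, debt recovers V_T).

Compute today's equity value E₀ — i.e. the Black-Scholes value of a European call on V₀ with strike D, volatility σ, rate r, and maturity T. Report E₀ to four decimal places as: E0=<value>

d₁ = [ln(V₀/D) + (r + σ²/2)T] / (σ√T)
   = [ln(78.3078/48.1885) + (0.0785 + 0.5·0.4856²)·9.1313] / (0.4856·√9.1313)
   = [0.485527 + 1.793421] / 1.467388 = 1.553064
d₂ = d₁ − σ√T = 1.553064 − 1.467388 = 0.085676
N(d₁) = 0.939796,  N(d₂) = 0.534138,  e^(−rT) = 0.488309
E₀ = V₀·N(d₁) − D·e^(−rT)·N(d₂)
   = 78.3078·0.939796 − 48.1885·0.488309·0.534138 = 61.024630

E0=61.0246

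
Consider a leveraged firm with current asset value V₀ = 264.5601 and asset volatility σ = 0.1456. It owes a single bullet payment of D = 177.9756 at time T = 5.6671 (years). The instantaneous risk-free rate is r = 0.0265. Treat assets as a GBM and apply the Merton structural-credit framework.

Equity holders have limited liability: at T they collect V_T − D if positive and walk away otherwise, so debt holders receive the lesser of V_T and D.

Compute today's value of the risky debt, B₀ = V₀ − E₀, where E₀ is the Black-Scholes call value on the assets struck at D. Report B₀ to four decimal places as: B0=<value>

B0=151.4648

d₁ = [ln(V₀/D) + (r + σ²/2)T] / (σ√T)
   = [ln(264.5601/177.9756) + (0.0265 + 0.5·0.1456²)·5.6671] / (0.1456·√5.6671)
   = [0.396422 + 0.210248] / 0.346611 = 1.750292
d₂ = d₁ − σ√T = 1.750292 − 0.346611 = 1.403681
N(d₁) = 0.959966,  N(d₂) = 0.919793,  e^(−rT) = 0.860555
E₀ = V₀·N(d₁) − D·e^(−rT)·N(d₂)
   = 264.5601·0.959966 − 177.9756·0.860555·0.919793 = 113.095280
B₀ = V₀ − E₀ = 264.5601 − 113.095280 = 151.464820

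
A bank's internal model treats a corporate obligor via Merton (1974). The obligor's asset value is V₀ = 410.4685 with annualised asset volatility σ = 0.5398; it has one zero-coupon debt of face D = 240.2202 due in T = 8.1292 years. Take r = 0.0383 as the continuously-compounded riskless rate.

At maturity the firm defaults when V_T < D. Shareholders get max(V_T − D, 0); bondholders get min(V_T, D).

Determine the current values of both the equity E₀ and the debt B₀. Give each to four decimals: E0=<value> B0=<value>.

d₁ = [ln(V₀/D) + (r + σ²/2)T] / (σ√T)
   = [ln(410.4685/240.2202) + (0.0383 + 0.5·0.5398²)·8.1292] / (0.5398·√8.1292)
   = [0.535743 + 1.495708] / 1.539064 = 1.319926
d₂ = d₁ − σ√T = 1.319926 − 1.539064 = -0.219138
N(d₁) = 0.906570,  N(d₂) = 0.413271,  e^(−rT) = 0.732459
E₀ = V₀·N(d₁) − D·e^(−rT)·N(d₂)
   = 410.4685·0.906570 − 240.2202·0.732459·0.413271 = 299.402863
B₀ = V₀ − E₀ = 410.4685 − 299.402863 = 111.065637

E0=299.4029 B0=111.0656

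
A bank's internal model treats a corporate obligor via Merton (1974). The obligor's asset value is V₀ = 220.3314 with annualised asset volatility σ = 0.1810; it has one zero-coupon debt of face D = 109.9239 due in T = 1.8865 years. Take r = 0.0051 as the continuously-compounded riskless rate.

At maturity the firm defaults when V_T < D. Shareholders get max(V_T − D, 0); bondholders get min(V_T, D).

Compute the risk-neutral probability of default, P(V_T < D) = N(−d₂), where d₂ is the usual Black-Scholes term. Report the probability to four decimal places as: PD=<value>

d₁ = [ln(V₀/D) + (r + σ²/2)T] / (σ√T)
   = [ln(220.3314/109.9239) + (0.0051 + 0.5·0.1810²)·1.8865] / (0.1810·√1.8865)
   = [0.695344 + 0.040523] / 0.248603 = 2.960006
d₂ = d₁ − σ√T = 2.960006 − 0.248603 = 2.711403
risk-neutral PD = N(−d₂) = N(-2.711403) = 0.003350

PD=0.0033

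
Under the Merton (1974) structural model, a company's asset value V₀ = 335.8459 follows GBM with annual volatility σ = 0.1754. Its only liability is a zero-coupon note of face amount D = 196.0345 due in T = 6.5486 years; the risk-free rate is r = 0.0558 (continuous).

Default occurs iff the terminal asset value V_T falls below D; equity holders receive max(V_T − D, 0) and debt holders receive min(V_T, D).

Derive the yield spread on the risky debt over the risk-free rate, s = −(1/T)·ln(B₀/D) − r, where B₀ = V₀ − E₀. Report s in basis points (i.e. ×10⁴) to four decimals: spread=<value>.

d₁ = [ln(V₀/D) + (r + σ²/2)T] / (σ√T)
   = [ln(335.8459/196.0345) + (0.0558 + 0.5·0.1754²)·6.5486] / (0.1754·√6.5486)
   = [0.538362 + 0.466146] / 0.448853 = 2.237946
d₂ = d₁ − σ√T = 2.237946 − 0.448853 = 1.789093
N(d₁) = 0.987388,  N(d₂) = 0.963200,  e^(−rT) = 0.693911
E₀ = V₀·N(d₁) − D·e^(−rT)·N(d₂)
   = 335.8459·0.987388 − 196.0345·0.693911·0.963200 = 200.585567
B₀ = V₀ − E₀ = 335.8459 − 200.585567 = 135.260333
spread = −(1/T)·ln(B₀/D) − r = −(1/6.5486)·ln(135.260333/196.0345) − 0.0558 = 0.00086697
in basis points: 0.00086697 × 10⁴ = 8.6697 bp

spread=8.6697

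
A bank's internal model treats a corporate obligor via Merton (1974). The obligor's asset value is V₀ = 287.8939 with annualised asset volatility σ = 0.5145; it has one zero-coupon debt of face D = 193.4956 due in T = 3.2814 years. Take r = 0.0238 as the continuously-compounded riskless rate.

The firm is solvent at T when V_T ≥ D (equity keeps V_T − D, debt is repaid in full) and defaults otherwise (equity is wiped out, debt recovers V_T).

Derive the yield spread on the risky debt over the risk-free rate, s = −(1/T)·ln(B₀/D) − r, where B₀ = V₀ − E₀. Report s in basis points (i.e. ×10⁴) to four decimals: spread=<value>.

d₁ = [ln(V₀/D) + (r + σ²/2)T] / (σ√T)
   = [ln(287.8939/193.4956) + (0.0238 + 0.5·0.5145²)·3.2814] / (0.5145·√3.2814)
   = [0.397337 + 0.512407] / 0.931998 = 0.976123
d₂ = d₁ − σ√T = 0.976123 − 0.931998 = 0.044125
N(d₁) = 0.835498,  N(d₂) = 0.517598,  e^(−rT) = 0.924874
E₀ = V₀·N(d₁) − D·e^(−rT)·N(d₂)
   = 287.8939·0.835498 − 193.4956·0.924874·0.517598 = 147.906026
B₀ = V₀ − E₀ = 287.8939 − 147.906026 = 139.987874
spread = −(1/T)·ln(B₀/D) − r = −(1/3.2814)·ln(139.987874/193.4956) − 0.0238 = 0.07484661
in basis points: 0.07484661 × 10⁴ = 748.4661 bp

spread=748.4661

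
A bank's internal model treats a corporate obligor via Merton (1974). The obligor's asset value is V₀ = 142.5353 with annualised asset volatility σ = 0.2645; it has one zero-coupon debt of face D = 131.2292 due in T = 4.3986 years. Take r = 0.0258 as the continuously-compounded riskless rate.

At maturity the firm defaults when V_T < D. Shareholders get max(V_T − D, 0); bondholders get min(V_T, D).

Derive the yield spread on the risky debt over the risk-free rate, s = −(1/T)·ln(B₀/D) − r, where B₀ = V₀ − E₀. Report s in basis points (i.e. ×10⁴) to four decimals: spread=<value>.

spread=365.1336

d₁ = [ln(V₀/D) + (r + σ²/2)T] / (σ√T)
   = [ln(142.5353/131.2292) + (0.0258 + 0.5·0.2645²)·4.3986] / (0.2645·√4.3986)
   = [0.082644 + 0.267347] / 0.554732 = 0.630921
d₂ = d₁ − σ√T = 0.630921 − 0.554732 = 0.076189
N(d₁) = 0.735954,  N(d₂) = 0.530366,  e^(−rT) = 0.892719
E₀ = V₀·N(d₁) − D·e^(−rT)·N(d₂)
   = 142.5353·0.735954 − 131.2292·0.892719·0.530366 = 42.766663
B₀ = V₀ − E₀ = 142.5353 − 42.766663 = 99.768637
spread = −(1/T)·ln(B₀/D) − r = −(1/4.3986)·ln(99.768637/131.2292) − 0.0258 = 0.03651336
in basis points: 0.03651336 × 10⁴ = 365.1336 bp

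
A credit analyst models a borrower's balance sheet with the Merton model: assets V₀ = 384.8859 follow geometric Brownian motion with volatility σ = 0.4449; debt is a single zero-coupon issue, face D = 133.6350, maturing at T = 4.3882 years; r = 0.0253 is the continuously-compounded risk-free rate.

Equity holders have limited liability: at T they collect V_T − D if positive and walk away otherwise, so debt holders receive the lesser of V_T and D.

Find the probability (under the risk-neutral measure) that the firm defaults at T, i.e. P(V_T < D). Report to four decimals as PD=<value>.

d₁ = [ln(V₀/D) + (r + σ²/2)T] / (σ√T)
   = [ln(384.8859/133.6350) + (0.0253 + 0.5·0.4449²)·4.3882] / (0.4449·√4.3882)
   = [1.057835 + 0.545313] / 0.931978 = 1.720156
d₂ = d₁ − σ√T = 1.720156 − 0.931978 = 0.788178
risk-neutral PD = N(−d₂) = N(-0.788178) = 0.215296

PD=0.2153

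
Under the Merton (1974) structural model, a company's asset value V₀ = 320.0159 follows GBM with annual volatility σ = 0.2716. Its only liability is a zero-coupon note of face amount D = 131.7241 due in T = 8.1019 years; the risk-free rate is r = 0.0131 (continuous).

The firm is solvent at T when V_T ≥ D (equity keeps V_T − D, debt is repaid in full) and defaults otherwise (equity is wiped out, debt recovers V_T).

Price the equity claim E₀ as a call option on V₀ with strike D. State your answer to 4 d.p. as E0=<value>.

E0=208.2691

d₁ = [ln(V₀/D) + (r + σ²/2)T] / (σ√T)
   = [ln(320.0159/131.7241) + (0.0131 + 0.5·0.2716²)·8.1019] / (0.2716·√8.1019)
   = [0.887661 + 0.404960] / 0.773078 = 1.672045
d₂ = d₁ − σ√T = 1.672045 − 0.773078 = 0.898967
N(d₁) = 0.952742,  N(d₂) = 0.815665,  e^(−rT) = 0.899303
E₀ = V₀·N(d₁) − D·e^(−rT)·N(d₂)
   = 320.0159·0.952742 − 131.7241·0.899303·0.815665 = 208.269072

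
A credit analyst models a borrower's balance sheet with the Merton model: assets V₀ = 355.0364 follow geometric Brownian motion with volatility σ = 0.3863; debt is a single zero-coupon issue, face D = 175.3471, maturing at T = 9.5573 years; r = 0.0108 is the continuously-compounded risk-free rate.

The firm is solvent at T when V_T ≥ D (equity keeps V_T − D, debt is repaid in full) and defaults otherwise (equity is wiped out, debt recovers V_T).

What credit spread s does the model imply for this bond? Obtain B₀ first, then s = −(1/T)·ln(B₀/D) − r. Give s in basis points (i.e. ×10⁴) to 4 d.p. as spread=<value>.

d₁ = [ln(V₀/D) + (r + σ²/2)T] / (σ√T)
   = [ln(355.0364/175.3471) + (0.0108 + 0.5·0.3863²)·9.5573] / (0.3863·√9.5573)
   = [0.705453 + 0.816326] / 1.194242 = 1.274263
d₂ = d₁ − σ√T = 1.274263 − 1.194242 = 0.080021
N(d₁) = 0.898715,  N(d₂) = 0.531890,  e^(−rT) = 0.901930
E₀ = V₀·N(d₁) − D·e^(−rT)·N(d₂)
   = 355.0364·0.898715 − 175.3471·0.901930·0.531890 = 234.957744
B₀ = V₀ − E₀ = 355.0364 − 234.957744 = 120.078656
spread = −(1/T)·ln(B₀/D) − r = −(1/9.5573)·ln(120.078656/175.3471) − 0.0108 = 0.02881584
in basis points: 0.02881584 × 10⁴ = 288.1584 bp

spread=288.1584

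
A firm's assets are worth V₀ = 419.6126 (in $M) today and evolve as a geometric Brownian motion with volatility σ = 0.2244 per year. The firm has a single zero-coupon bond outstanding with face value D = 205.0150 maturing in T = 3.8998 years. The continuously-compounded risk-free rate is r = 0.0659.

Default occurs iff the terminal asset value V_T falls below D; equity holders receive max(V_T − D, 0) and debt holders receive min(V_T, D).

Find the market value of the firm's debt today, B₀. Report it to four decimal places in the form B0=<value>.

B0=157.9990

d₁ = [ln(V₀/D) + (r + σ²/2)T] / (σ√T)
   = [ln(419.6126/205.0150) + (0.0659 + 0.5·0.2244²)·3.8998] / (0.2244·√3.8998)
   = [0.716249 + 0.355185] / 0.443143 = 2.417805
d₂ = d₁ − σ√T = 2.417805 − 0.443143 = 1.974661
N(d₁) = 0.992193,  N(d₂) = 0.975847,  e^(−rT) = 0.773371
E₀ = V₀·N(d₁) − D·e^(−rT)·N(d₂)
   = 419.6126·0.992193 − 205.0150·0.773371·0.975847 = 261.613566
B₀ = V₀ − E₀ = 419.6126 − 261.613566 = 157.999034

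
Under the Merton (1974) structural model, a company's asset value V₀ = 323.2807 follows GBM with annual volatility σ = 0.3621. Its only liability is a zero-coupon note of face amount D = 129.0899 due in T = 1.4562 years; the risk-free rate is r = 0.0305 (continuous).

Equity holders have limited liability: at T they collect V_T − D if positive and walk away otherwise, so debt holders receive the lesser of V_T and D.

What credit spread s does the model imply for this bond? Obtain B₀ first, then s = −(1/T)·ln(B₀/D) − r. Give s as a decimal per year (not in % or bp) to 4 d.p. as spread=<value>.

spread=0.0023

d₁ = [ln(V₀/D) + (r + σ²/2)T] / (σ√T)
   = [ln(323.2807/129.0899) + (0.0305 + 0.5·0.3621²)·1.4562] / (0.3621·√1.4562)
   = [0.918012 + 0.139880] / 0.436957 = 2.421042
d₂ = d₁ − σ√T = 2.421042 − 0.436957 = 1.984084
N(d₁) = 0.992262,  N(d₂) = 0.976377,  e^(−rT) = 0.956558
E₀ = V₀·N(d₁) − D·e^(−rT)·N(d₂)
   = 323.2807·0.992262 − 129.0899·0.956558·0.976377 = 200.214232
B₀ = V₀ − E₀ = 323.2807 − 200.214232 = 123.066468
spread = −(1/T)·ln(B₀/D) − r = −(1/1.4562)·ln(123.066468/129.0899) − 0.0305 = 0.00231449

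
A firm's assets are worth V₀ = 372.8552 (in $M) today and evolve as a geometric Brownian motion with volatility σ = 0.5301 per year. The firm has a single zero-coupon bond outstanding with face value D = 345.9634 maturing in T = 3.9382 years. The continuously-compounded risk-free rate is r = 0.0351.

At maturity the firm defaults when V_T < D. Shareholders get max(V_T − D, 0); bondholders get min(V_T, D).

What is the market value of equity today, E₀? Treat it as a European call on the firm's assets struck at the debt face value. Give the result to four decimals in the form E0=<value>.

E0=173.4880

d₁ = [ln(V₀/D) + (r + σ²/2)T] / (σ√T)
   = [ln(372.8552/345.9634) + (0.0351 + 0.5·0.5301²)·3.9382] / (0.5301·√3.9382)
   = [0.074857 + 0.691560] / 1.051978 = 0.728548
d₂ = d₁ − σ√T = 0.728548 − 1.051978 = -0.323430
N(d₁) = 0.766861,  N(d₂) = 0.373185,  e^(−rT) = 0.870898
E₀ = V₀·N(d₁) − D·e^(−rT)·N(d₂)
   = 372.8552·0.766861 − 345.9634·0.870898·0.373185 = 173.487982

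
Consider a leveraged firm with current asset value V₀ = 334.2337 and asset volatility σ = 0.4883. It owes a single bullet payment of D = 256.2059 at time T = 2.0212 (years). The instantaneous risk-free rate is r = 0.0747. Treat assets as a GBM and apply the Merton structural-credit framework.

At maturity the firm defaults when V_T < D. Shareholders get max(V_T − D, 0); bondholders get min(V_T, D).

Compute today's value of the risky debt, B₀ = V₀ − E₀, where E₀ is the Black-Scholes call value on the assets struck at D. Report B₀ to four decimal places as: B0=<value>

B0=189.5613

d₁ = [ln(V₀/D) + (r + σ²/2)T] / (σ√T)
   = [ln(334.2337/256.2059) + (0.0747 + 0.5·0.4883²)·2.0212] / (0.4883·√2.0212)
   = [0.265859 + 0.391948] / 0.694211 = 0.947561
d₂ = d₁ − σ√T = 0.947561 − 0.694211 = 0.253350
N(d₁) = 0.828323,  N(d₂) = 0.600001,  e^(−rT) = 0.859862
E₀ = V₀·N(d₁) − D·e^(−rT)·N(d₂)
   = 334.2337·0.828323 − 256.2059·0.859862·0.600001 = 144.672372
B₀ = V₀ − E₀ = 334.2337 − 144.672372 = 189.561328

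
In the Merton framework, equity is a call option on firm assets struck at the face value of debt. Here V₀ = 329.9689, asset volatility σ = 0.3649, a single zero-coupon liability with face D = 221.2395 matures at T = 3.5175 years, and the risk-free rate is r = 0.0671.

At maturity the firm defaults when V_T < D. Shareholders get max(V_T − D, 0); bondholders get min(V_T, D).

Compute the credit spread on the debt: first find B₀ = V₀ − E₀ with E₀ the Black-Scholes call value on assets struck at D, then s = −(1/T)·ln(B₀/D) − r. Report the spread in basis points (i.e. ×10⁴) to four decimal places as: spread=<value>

spread=256.7585

d₁ = [ln(V₀/D) + (r + σ²/2)T] / (σ√T)
   = [ln(329.9689/221.2395) + (0.0671 + 0.5·0.3649²)·3.5175] / (0.3649·√3.5175)
   = [0.399753 + 0.470205] / 0.684370 = 1.271181
d₂ = d₁ − σ√T = 1.271181 − 0.684370 = 0.586811
N(d₁) = 0.898168,  N(d₂) = 0.721335,  e^(−rT) = 0.789762
E₀ = V₀·N(d₁) − D·e^(−rT)·N(d₂)
   = 329.9689·0.898168 − 221.2395·0.789762·0.721335 = 170.331216
B₀ = V₀ − E₀ = 329.9689 − 170.331216 = 159.637684
spread = −(1/T)·ln(B₀/D) − r = −(1/3.5175)·ln(159.637684/221.2395) − 0.0671 = 0.02567585
in basis points: 0.02567585 × 10⁴ = 256.7585 bp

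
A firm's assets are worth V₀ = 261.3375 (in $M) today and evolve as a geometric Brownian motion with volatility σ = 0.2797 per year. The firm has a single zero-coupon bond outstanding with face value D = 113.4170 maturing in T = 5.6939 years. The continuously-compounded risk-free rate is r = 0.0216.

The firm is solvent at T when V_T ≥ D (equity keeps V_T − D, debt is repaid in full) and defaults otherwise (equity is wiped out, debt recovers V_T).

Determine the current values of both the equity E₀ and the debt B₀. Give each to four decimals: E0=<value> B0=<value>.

d₁ = [ln(V₀/D) + (r + σ²/2)T] / (σ√T)
   = [ln(261.3375/113.4170) + (0.0216 + 0.5·0.2797²)·5.6939] / (0.2797·√5.6939)
   = [0.834741 + 0.345711] / 0.667417 = 1.768688
d₂ = d₁ − σ√T = 1.768688 − 0.667417 = 1.101270
N(d₁) = 0.961527,  N(d₂) = 0.864611,  e^(−rT) = 0.884274
E₀ = V₀·N(d₁) − D·e^(−rT)·N(d₂)
   = 261.3375·0.961527 − 113.4170·0.884274·0.864611 = 164.569792
B₀ = V₀ − E₀ = 261.3375 − 164.569792 = 96.767708

E0=164.5698 B0=96.7677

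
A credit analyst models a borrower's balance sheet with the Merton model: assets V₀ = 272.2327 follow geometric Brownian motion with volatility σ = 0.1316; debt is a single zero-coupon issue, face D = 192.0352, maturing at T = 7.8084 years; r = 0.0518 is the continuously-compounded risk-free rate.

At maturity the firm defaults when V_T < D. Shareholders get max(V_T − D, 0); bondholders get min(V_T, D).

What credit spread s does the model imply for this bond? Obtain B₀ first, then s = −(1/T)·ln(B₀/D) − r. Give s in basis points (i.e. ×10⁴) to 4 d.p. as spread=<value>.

spread=5.0496

d₁ = [ln(V₀/D) + (r + σ²/2)T] / (σ√T)
   = [ln(272.2327/192.0352) + (0.0518 + 0.5·0.1316²)·7.8084] / (0.1316·√7.8084)
   = [0.348979 + 0.472090] / 0.367737 = 2.232763
d₂ = d₁ − σ√T = 2.232763 − 0.367737 = 1.865026
N(d₁) = 0.987218,  N(d₂) = 0.968911,  e^(−rT) = 0.667327
E₀ = V₀·N(d₁) − D·e^(−rT)·N(d₂)
   = 272.2327·0.987218 − 192.0352·0.667327·0.968911 = 144.586717
B₀ = V₀ − E₀ = 272.2327 − 144.586717 = 127.645983
spread = −(1/T)·ln(B₀/D) − r = −(1/7.8084)·ln(127.645983/192.0352) − 0.0518 = 0.00050496
in basis points: 0.00050496 × 10⁴ = 5.0496 bp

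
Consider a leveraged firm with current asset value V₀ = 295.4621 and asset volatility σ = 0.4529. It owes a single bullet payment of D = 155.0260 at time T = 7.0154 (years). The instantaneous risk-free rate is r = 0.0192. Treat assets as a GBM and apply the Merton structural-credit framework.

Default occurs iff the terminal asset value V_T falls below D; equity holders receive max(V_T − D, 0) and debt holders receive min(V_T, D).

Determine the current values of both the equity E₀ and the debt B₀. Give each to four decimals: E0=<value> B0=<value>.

d₁ = [ln(V₀/D) + (r + σ²/2)T] / (σ√T)
   = [ln(295.4621/155.0260) + (0.0192 + 0.5·0.4529²)·7.0154] / (0.4529·√7.0154)
   = [0.644948 + 0.854190] / 1.199578 = 1.249720
d₂ = d₁ − σ√T = 1.249720 − 1.199578 = 0.050142
N(d₁) = 0.894299,  N(d₂) = 0.519995,  e^(−rT) = 0.873982
E₀ = V₀·N(d₁) − D·e^(−rT)·N(d₂)
   = 295.4621·0.894299 − 155.0260·0.873982·0.519995 = 193.777363
B₀ = V₀ − E₀ = 295.4621 − 193.777363 = 101.684737

E0=193.7774 B0=101.6847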